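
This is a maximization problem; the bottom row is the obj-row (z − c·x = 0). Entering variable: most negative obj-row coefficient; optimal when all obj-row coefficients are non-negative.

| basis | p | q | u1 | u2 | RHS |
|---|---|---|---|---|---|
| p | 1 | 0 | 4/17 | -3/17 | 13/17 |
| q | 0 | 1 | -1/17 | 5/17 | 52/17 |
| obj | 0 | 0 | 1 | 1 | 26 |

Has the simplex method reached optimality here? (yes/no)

Every obj-row coefficient is ≥ 0, so the tableau is optimal.

yes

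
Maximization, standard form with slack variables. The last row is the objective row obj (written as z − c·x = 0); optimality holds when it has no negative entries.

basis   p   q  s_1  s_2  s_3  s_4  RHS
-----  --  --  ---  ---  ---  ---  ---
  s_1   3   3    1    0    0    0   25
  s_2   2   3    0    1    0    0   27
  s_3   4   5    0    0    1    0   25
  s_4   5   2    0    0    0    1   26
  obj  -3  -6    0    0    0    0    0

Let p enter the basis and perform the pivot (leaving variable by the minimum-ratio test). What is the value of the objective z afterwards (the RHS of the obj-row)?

Ratio test on column p — row 1: 25/3 = 25/3; row 2: 27/2 = 27/2; row 3: 25/4 = 25/4; row 4: 26/5 = 26/5. Minimum is 26/5 at row 4 (s_4 leaves); pivot element 5.
Pivot on row 4; the obj-row RHS becomes 0 − (-3)·(26/5) = 78/5.

78/5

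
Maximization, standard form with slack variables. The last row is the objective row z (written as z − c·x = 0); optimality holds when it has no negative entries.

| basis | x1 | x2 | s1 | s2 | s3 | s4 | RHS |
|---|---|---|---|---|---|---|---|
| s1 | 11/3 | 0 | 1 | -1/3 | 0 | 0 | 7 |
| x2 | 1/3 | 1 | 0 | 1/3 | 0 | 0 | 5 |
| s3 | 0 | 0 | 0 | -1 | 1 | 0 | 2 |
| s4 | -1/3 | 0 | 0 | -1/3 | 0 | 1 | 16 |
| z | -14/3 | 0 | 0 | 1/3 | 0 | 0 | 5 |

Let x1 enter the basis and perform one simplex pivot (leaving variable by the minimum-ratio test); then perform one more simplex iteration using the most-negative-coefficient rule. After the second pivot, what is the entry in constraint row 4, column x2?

Ratio test on column x1 — row 1: 7/(11/3) = 21/11; row 2: 5/(1/3) = 15; row 3: entry 0 ≤ 0; row 4: entry -1/3 ≤ 0. Minimum is 21/11 at row 1 (s1 leaves); pivot element 11/3.
Divide row 1 by 11/3; eliminate column x1 from the other rows.
Second iteration: most negative z-row entry is -1/11 in column s2, so s2 enters.
Ratio test on column s2 — row 1: entry -1/11 ≤ 0; row 2: (48/11)/(4/11) = 12; row 3: entry -1 ≤ 0; row 4: entry -4/11 ≤ 0. Minimum is 12 at row 2 (x2 leaves); pivot element 4/11.
Divide row 2 by 4/11; eliminate column s2 from the other rows.
After both pivots, the entry at constraint row 4, column x2 is 1.

1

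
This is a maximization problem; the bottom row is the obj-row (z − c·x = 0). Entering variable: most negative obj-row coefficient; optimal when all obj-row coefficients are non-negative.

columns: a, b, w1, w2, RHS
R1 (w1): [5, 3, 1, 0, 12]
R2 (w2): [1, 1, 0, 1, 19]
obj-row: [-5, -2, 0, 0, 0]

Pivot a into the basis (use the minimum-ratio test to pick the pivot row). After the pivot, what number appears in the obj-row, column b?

Ratio test on column a — row 1: 12/5 = 12/5; row 2: 19/1 = 19. Minimum is 12/5 at row 1 (w1 leaves); pivot element 5.
Divide row 1 by 5; eliminate column a from the other rows.
obj-row update in column b: -2 − (-5)·(3/5) = 1.

1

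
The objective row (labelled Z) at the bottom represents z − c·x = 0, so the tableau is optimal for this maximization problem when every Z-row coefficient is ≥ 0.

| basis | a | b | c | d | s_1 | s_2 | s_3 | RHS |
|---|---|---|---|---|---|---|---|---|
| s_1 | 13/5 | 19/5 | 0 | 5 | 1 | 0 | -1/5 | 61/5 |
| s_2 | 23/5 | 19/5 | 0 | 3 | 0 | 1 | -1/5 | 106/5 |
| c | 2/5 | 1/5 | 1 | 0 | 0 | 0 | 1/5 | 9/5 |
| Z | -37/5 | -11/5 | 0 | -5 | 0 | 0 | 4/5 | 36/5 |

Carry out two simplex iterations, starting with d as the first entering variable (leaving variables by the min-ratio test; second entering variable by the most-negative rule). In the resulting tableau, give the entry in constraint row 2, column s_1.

Ratio test on column d — row 1: (61/5)/5 = 61/25; row 2: (106/5)/3 = 106/15; row 3: entry 0 ≤ 0. Minimum is 61/25 at row 1 (s_1 leaves); pivot element 5.
Divide row 1 by 5; eliminate column d from the other rows.
Second iteration: most negative Z-row entry is -24/5 in column a, so a enters.
Ratio test on column a — row 1: (61/25)/(13/25) = 61/13; row 2: (347/25)/(76/25) = 347/76; row 3: (9/5)/(2/5) = 9/2. Minimum is 9/2 at row 3 (c leaves); pivot element 2/5.
Divide row 3 by 2/5; eliminate column a from the other rows.
After both pivots, the entry at constraint row 2, column s_1 is -3/5.

-3/5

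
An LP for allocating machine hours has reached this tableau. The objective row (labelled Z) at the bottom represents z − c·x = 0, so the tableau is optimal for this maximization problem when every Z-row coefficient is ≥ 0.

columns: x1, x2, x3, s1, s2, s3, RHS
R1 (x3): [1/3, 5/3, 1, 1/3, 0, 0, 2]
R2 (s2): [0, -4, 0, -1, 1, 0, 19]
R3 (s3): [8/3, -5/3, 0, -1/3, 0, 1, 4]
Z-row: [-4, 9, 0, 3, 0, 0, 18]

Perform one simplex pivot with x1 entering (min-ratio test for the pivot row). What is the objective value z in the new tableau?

24

Ratio test on column x1 — row 1: 2/(1/3) = 6; row 2: entry 0 ≤ 0; row 3: 4/(8/3) = 3/2. Minimum is 3/2 at row 3 (s3 leaves); pivot element 8/3.
Pivot on row 3; the Z-row RHS becomes 18 − (-4)·(3/2) = 24.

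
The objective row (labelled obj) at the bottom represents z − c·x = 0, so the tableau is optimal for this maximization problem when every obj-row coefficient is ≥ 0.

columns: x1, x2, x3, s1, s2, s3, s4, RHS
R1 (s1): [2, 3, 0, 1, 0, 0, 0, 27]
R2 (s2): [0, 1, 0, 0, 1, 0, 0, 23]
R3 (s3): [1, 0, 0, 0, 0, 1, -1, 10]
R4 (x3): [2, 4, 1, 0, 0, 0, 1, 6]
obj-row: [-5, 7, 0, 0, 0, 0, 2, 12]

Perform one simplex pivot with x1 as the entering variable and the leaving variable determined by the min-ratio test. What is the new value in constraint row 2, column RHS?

23

Ratio test on column x1 — row 1: 27/2 = 27/2; row 2: entry 0 ≤ 0; row 3: 10/1 = 10; row 4: 6/2 = 3. Minimum is 3 at row 4 (x3 leaves); pivot element 2.
Divide row 4 by 2; eliminate column x1 from the other rows.
Row 2 update in column RHS: 23 − 0·3 = 23.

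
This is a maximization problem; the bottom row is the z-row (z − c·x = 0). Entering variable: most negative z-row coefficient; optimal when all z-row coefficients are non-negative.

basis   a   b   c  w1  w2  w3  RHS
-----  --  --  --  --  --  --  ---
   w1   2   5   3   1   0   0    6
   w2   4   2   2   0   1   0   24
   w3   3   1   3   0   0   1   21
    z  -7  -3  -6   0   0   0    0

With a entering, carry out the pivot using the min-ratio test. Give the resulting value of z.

21

Ratio test on column a — row 1: 6/2 = 3; row 2: 24/4 = 6; row 3: 21/3 = 7. Minimum is 3 at row 1 (w1 leaves); pivot element 2.
Pivot on row 1; the z-row RHS becomes 0 − (-7)·3 = 21.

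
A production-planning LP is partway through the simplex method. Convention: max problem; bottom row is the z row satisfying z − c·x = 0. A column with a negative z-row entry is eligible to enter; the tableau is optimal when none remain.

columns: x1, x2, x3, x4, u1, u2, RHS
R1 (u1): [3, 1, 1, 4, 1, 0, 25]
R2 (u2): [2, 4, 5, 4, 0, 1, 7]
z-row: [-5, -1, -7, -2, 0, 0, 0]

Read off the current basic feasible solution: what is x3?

x3 is not in the basis, so in the current basic feasible solution x3 = 0.

0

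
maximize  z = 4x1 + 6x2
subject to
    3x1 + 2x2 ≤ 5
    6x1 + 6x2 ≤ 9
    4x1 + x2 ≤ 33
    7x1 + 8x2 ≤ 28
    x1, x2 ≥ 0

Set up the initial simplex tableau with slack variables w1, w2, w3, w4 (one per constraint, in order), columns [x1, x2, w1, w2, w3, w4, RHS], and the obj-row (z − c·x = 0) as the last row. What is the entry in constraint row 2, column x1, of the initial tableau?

Constraint 2 has coefficient 6 on x1.

6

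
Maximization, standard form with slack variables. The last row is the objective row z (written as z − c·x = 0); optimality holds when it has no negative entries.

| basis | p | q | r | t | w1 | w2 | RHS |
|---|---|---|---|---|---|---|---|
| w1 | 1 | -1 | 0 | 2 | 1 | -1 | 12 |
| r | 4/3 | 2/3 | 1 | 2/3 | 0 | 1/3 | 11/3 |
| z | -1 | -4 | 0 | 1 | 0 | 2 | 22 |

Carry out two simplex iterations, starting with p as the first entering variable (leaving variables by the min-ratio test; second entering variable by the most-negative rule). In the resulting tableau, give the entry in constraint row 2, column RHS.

11/2

Ratio test on column p — row 1: 12/1 = 12; row 2: (11/3)/(4/3) = 11/4. Minimum is 11/4 at row 2 (r leaves); pivot element 4/3.
Divide row 2 by 4/3; eliminate column p from the other rows.
Second iteration: most negative z-row entry is -7/2 in column q, so q enters.
Ratio test on column q — row 1: entry -3/2 ≤ 0; row 2: (11/4)/(1/2) = 11/2. Minimum is 11/2 at row 2 (p leaves); pivot element 1/2.
Divide row 2 by 1/2; eliminate column q from the other rows.
After both pivots, the entry at constraint row 2, column RHS is 11/2.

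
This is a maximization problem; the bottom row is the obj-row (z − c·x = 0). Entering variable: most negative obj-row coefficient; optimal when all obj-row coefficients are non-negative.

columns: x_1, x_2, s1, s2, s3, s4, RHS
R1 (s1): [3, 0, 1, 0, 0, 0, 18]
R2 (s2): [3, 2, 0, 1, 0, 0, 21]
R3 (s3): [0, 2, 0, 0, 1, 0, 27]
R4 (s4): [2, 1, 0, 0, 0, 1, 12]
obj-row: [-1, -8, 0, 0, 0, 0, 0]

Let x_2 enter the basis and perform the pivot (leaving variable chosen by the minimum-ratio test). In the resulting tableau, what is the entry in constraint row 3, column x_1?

-3

Ratio test on column x_2 — row 1: entry 0 ≤ 0; row 2: 21/2 = 21/2; row 3: 27/2 = 27/2; row 4: 12/1 = 12. Minimum is 21/2 at row 2 (s2 leaves); pivot element 2.
Divide row 2 by 2; eliminate column x_2 from the other rows.
Row 3 update in column x_1: 0 − 2·(3/2) = -3.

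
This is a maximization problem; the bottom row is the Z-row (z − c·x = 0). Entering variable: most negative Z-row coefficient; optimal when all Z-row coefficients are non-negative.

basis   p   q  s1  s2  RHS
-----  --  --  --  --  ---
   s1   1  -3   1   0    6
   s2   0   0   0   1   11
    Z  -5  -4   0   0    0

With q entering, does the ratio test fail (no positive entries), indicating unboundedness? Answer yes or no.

yes

Every constraint-row entry in column q is ≤ 0, so increasing q is unbounded.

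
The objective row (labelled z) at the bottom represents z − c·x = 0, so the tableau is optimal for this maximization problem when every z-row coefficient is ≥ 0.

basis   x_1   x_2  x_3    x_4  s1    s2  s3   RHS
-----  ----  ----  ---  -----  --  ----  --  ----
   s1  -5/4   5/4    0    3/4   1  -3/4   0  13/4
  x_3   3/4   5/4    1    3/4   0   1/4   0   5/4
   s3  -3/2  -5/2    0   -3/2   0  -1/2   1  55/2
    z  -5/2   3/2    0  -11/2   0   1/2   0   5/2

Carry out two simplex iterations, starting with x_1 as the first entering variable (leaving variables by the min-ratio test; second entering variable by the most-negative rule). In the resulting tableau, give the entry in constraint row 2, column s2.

Ratio test on column x_1 — row 1: entry -5/4 ≤ 0; row 2: (5/4)/(3/4) = 5/3; row 3: entry -3/2 ≤ 0. Minimum is 5/3 at row 2 (x_3 leaves); pivot element 3/4.
Divide row 2 by 3/4; eliminate column x_1 from the other rows.
Second iteration: most negative z-row entry is -3 in column x_4, so x_4 enters.
Ratio test on column x_4 — row 1: (16/3)/2 = 8/3; row 2: (5/3)/1 = 5/3; row 3: entry 0 ≤ 0. Minimum is 5/3 at row 2 (x_1 leaves); pivot element 1.
Divide row 2 by 1; eliminate column x_4 from the other rows.
After both pivots, the entry at constraint row 2, column s2 is 1/3.

1/3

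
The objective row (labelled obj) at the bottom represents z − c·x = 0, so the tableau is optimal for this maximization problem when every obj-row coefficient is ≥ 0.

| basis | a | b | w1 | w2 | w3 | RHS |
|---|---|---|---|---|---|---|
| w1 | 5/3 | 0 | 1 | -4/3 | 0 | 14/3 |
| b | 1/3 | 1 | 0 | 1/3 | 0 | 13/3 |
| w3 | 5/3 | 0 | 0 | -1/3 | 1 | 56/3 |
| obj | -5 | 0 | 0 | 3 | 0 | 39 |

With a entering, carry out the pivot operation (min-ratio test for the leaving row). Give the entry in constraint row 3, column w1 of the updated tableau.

-1

Ratio test on column a — row 1: (14/3)/(5/3) = 14/5; row 2: (13/3)/(1/3) = 13; row 3: (56/3)/(5/3) = 56/5. Minimum is 14/5 at row 1 (w1 leaves); pivot element 5/3.
Divide row 1 by 5/3; eliminate column a from the other rows.
Row 3 update in column w1: 0 − (5/3)·(3/5) = -1.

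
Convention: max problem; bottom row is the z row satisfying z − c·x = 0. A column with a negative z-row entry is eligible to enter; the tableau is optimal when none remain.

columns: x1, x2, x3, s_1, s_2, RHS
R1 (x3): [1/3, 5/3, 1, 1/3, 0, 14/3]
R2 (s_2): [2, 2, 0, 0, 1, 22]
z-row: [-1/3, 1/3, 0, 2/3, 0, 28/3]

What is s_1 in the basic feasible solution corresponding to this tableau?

s_1 is not in the basis, so in the current basic feasible solution s_1 = 0.

0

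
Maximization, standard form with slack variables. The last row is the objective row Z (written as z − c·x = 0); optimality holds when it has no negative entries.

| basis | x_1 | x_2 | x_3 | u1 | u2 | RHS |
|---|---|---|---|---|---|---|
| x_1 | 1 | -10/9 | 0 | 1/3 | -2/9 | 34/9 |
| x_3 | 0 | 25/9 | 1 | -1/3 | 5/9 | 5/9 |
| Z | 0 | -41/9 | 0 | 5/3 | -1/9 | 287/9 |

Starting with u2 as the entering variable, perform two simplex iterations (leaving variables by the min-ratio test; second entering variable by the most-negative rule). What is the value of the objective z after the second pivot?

164/5

Ratio test on column u2 — row 1: entry -2/9 ≤ 0; row 2: (5/9)/(5/9) = 1. Minimum is 1 at row 2 (x_3 leaves); pivot element 5/9.
Pivot on row 2; the Z-row RHS becomes 287/9 − (-1/9)·1 = 32.
Next entering variable (most negative Z-row entry -4): x_2.
Ratio test on column x_2 — row 1: entry 0 ≤ 0; row 2: 1/5 = 1/5. Minimum is 1/5 at row 2 (u2 leaves); pivot element 5.
After the second pivot the Z-row RHS is 32 − (-4)·(1/5) = 164/5.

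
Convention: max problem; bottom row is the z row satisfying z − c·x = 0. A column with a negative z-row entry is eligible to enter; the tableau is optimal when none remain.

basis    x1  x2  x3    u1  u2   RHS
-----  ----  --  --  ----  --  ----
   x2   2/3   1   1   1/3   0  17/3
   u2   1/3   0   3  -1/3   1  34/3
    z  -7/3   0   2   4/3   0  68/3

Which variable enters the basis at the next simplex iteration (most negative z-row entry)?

Negative z-row entries: x1: -7/3.
The most negative is -7/3 in column x1, so x1 enters.

x1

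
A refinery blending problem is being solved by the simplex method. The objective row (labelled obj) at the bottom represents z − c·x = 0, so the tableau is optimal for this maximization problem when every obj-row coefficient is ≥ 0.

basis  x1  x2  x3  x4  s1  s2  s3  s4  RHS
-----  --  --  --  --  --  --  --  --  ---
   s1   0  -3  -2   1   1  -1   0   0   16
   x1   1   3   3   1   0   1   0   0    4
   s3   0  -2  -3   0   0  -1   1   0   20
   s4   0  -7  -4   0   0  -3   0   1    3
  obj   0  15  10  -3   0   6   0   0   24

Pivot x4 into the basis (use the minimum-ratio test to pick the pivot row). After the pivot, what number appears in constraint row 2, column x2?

3

Ratio test on column x4 — row 1: 16/1 = 16; row 2: 4/1 = 4; row 3: entry 0 ≤ 0; row 4: entry 0 ≤ 0. Minimum is 4 at row 2 (x1 leaves); pivot element 1.
Divide row 2 by 1; eliminate column x4 from the other rows.
In the new row 2, the x2 entry is the old entry divided by the pivot: 3/1 = 3.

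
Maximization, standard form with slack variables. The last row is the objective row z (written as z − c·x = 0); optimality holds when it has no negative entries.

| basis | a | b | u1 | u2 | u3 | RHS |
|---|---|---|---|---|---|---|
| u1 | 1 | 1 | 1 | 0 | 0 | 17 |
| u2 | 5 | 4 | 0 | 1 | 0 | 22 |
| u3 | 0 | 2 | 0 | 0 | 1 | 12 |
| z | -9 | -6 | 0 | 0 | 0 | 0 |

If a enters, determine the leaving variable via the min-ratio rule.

u2

Column a entries and ratios — u1: 17/1 = 17; u2: 22/5 = 22/5; u3: 0 ≤ 0, skip.
Smallest ratio is 22/5 in the row of u2, so u2 leaves.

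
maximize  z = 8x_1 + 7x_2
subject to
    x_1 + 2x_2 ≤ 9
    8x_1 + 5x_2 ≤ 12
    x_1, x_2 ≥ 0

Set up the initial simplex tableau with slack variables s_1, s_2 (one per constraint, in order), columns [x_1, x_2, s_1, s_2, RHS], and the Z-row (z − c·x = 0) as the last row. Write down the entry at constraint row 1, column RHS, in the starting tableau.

The RHS of constraint 1 is b_1 = 9.

9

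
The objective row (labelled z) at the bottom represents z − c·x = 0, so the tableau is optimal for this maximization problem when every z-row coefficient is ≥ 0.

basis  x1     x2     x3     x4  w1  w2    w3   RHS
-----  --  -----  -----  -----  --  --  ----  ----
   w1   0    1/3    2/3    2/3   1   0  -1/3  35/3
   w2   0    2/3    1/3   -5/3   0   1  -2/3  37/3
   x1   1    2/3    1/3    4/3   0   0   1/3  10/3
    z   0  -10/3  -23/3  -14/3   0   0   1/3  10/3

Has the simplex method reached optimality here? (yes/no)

no

The z-row has a negative entry -23/3 in column x3, so it is not optimal.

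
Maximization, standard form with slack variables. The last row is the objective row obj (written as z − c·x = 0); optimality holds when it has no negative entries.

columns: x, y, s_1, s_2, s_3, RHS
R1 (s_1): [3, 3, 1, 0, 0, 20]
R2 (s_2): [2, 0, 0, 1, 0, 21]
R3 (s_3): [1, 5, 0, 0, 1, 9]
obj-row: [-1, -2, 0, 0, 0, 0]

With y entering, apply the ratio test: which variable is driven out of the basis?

s_3

Column y entries and ratios — s_1: 20/3 = 20/3; s_2: 0 ≤ 0, skip; s_3: 9/5 = 9/5.
Smallest ratio is 9/5 in the row of s_3, so s_3 leaves.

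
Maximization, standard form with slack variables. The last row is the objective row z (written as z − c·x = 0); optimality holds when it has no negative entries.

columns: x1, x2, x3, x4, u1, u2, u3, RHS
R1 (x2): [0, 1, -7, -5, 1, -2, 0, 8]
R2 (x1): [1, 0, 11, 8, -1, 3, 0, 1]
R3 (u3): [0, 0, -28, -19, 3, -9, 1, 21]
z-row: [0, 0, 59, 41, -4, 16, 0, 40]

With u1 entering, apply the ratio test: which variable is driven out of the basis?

u3

Column u1 entries and ratios — x2: 8/1 = 8; x1: -1 ≤ 0, skip; u3: 21/3 = 7.
Smallest ratio is 7 in the row of u3, so u3 leaves.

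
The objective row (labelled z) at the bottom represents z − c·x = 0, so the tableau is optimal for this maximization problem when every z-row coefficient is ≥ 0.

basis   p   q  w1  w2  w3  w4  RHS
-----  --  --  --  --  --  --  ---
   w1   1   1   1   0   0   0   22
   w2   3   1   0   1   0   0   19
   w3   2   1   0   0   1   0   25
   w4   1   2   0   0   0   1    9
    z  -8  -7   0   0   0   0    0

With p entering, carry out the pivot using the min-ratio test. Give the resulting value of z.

Ratio test on column p — row 1: 22/1 = 22; row 2: 19/3 = 19/3; row 3: 25/2 = 25/2; row 4: 9/1 = 9. Minimum is 19/3 at row 2 (w2 leaves); pivot element 3.
Pivot on row 2; the z-row RHS becomes 0 − (-8)·(19/3) = 152/3.

152/3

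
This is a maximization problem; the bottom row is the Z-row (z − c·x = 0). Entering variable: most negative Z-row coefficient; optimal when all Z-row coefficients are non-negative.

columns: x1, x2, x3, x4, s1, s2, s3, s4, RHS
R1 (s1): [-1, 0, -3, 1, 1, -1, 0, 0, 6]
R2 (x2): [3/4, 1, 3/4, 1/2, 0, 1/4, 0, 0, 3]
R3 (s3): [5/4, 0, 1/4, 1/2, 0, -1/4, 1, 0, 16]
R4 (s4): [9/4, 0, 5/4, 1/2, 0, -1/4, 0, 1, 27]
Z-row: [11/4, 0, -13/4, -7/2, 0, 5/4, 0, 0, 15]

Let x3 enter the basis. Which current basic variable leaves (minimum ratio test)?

Column x3 entries and ratios — s1: -3 ≤ 0, skip; x2: 3/(3/4) = 4; s3: 16/(1/4) = 64; s4: 27/(5/4) = 108/5.
Smallest ratio is 4 in the row of x2, so x2 leaves.

x2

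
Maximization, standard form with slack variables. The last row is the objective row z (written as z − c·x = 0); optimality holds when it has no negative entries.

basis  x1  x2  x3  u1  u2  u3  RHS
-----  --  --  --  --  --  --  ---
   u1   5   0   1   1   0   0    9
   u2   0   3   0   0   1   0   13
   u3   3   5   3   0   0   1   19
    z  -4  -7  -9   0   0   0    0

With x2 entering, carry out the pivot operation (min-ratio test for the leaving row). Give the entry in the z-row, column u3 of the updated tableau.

Ratio test on column x2 — row 1: entry 0 ≤ 0; row 2: 13/3 = 13/3; row 3: 19/5 = 19/5. Minimum is 19/5 at row 3 (u3 leaves); pivot element 5.
Divide row 3 by 5; eliminate column x2 from the other rows.
z-row update in column u3: 0 − (-7)·(1/5) = 7/5.

7/5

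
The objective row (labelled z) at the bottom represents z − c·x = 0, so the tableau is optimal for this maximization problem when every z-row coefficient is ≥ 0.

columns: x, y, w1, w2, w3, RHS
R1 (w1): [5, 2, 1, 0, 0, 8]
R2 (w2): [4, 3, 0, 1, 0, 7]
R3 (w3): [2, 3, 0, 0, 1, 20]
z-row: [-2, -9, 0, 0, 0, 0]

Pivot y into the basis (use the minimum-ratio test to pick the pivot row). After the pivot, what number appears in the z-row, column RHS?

21

Ratio test on column y — row 1: 8/2 = 4; row 2: 7/3 = 7/3; row 3: 20/3 = 20/3. Minimum is 7/3 at row 2 (w2 leaves); pivot element 3.
Divide row 2 by 3; eliminate column y from the other rows.
z-row update in column RHS: 0 − (-9)·(7/3) = 21.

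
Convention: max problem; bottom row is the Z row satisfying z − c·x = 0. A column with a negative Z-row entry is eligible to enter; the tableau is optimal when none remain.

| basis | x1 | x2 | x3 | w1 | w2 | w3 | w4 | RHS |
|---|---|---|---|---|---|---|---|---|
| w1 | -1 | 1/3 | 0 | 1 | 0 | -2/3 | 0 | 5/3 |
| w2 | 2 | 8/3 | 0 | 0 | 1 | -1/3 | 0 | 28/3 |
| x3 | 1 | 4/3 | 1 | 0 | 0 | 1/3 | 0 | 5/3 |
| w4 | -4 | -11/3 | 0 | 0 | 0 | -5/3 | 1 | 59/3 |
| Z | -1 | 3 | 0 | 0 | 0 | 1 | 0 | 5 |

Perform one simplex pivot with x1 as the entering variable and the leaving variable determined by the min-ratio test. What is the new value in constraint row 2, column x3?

-2

Ratio test on column x1 — row 1: entry -1 ≤ 0; row 2: (28/3)/2 = 14/3; row 3: (5/3)/1 = 5/3; row 4: entry -4 ≤ 0. Minimum is 5/3 at row 3 (x3 leaves); pivot element 1.
Divide row 3 by 1; eliminate column x1 from the other rows.
Row 2 update in column x3: 0 − 2·1 = -2.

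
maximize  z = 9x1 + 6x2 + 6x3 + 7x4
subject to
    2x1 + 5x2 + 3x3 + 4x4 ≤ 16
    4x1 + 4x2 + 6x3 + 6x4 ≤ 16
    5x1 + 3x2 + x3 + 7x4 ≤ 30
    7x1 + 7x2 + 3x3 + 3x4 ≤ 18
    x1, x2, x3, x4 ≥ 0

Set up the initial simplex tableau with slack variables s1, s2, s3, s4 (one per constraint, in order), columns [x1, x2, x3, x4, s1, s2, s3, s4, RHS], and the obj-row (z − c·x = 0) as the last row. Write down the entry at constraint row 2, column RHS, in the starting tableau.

16

The RHS of constraint 2 is b_2 = 16.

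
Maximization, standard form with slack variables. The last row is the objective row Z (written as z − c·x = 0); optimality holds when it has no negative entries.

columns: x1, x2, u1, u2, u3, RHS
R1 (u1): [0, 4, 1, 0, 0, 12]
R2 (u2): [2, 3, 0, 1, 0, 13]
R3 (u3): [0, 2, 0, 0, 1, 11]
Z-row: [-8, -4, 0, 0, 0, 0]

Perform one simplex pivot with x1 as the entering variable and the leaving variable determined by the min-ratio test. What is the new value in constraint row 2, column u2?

1/2

Ratio test on column x1 — row 1: entry 0 ≤ 0; row 2: 13/2 = 13/2; row 3: entry 0 ≤ 0. Minimum is 13/2 at row 2 (u2 leaves); pivot element 2.
Divide row 2 by 2; eliminate column x1 from the other rows.
In the new row 2, the u2 entry is the old entry divided by the pivot: 1/2 = 1/2.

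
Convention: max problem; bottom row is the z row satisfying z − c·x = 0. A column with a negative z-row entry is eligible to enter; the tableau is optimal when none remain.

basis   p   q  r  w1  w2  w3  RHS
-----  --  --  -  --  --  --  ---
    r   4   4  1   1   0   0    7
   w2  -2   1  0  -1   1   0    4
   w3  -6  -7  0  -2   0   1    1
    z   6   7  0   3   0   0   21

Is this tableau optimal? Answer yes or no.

yes

Every z-row coefficient is ≥ 0, so the tableau is optimal.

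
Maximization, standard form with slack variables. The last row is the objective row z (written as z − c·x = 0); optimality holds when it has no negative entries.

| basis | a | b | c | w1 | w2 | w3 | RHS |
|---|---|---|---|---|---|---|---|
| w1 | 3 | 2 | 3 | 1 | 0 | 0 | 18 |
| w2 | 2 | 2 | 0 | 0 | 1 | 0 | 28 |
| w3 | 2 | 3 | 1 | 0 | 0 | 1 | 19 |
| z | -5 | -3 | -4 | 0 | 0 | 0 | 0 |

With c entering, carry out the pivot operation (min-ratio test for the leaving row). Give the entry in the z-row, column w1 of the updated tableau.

Ratio test on column c — row 1: 18/3 = 6; row 2: entry 0 ≤ 0; row 3: 19/1 = 19. Minimum is 6 at row 1 (w1 leaves); pivot element 3.
Divide row 1 by 3; eliminate column c from the other rows.
z-row update in column w1: 0 − (-4)·(1/3) = 4/3.

4/3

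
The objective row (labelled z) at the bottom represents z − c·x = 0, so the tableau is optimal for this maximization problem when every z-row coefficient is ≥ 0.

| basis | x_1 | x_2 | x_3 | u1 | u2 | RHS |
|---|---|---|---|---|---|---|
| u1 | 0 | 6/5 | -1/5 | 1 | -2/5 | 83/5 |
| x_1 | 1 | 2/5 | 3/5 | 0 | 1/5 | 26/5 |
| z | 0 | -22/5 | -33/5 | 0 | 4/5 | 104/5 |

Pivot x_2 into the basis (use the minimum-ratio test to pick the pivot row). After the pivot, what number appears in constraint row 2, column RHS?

Ratio test on column x_2 — row 1: (83/5)/(6/5) = 83/6; row 2: (26/5)/(2/5) = 13. Minimum is 13 at row 2 (x_1 leaves); pivot element 2/5.
Divide row 2 by 2/5; eliminate column x_2 from the other rows.
In the new row 2, the RHS entry is the old entry divided by the pivot: (26/5)/(2/5) = 13.

13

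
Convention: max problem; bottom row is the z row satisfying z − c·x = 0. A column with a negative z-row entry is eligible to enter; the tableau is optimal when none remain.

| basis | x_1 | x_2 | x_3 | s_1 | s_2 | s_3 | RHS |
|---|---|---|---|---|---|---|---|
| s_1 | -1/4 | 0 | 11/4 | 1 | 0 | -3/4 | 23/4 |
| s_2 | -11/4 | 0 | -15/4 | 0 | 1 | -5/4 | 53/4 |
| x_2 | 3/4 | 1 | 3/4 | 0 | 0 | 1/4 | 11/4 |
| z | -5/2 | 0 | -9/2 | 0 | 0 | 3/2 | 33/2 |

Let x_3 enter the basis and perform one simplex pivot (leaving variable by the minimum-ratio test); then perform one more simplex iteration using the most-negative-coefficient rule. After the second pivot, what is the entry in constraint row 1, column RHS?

Ratio test on column x_3 — row 1: (23/4)/(11/4) = 23/11; row 2: entry -15/4 ≤ 0; row 3: (11/4)/(3/4) = 11/3. Minimum is 23/11 at row 1 (s_1 leaves); pivot element 11/4.
Divide row 1 by 11/4; eliminate column x_3 from the other rows.
Second iteration: most negative z-row entry is -32/11 in column x_1, so x_1 enters.
Ratio test on column x_1 — row 1: entry -1/11 ≤ 0; row 2: entry -34/11 ≤ 0; row 3: (13/11)/(9/11) = 13/9. Minimum is 13/9 at row 3 (x_2 leaves); pivot element 9/11.
Divide row 3 by 9/11; eliminate column x_1 from the other rows.
After both pivots, the entry at constraint row 1, column RHS is 20/9.

20/9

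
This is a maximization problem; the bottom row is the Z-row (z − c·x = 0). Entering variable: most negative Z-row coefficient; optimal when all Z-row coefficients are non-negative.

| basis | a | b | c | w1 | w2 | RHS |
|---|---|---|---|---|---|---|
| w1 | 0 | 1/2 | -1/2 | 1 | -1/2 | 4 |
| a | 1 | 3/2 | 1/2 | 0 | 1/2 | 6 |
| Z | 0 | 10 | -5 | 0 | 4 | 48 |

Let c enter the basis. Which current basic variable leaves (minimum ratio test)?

a

Column c entries and ratios — w1: -1/2 ≤ 0, skip; a: 6/(1/2) = 12.
Smallest ratio is 12 in the row of a, so a leaves.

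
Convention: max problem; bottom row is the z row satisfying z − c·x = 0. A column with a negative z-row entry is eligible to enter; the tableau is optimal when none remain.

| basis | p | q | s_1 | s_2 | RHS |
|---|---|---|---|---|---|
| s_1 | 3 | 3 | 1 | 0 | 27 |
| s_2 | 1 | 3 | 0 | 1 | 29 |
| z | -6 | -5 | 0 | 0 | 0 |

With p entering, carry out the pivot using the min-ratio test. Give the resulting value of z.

Ratio test on column p — row 1: 27/3 = 9; row 2: 29/1 = 29. Minimum is 9 at row 1 (s_1 leaves); pivot element 3.
Pivot on row 1; the z-row RHS becomes 0 − (-6)·9 = 54.

54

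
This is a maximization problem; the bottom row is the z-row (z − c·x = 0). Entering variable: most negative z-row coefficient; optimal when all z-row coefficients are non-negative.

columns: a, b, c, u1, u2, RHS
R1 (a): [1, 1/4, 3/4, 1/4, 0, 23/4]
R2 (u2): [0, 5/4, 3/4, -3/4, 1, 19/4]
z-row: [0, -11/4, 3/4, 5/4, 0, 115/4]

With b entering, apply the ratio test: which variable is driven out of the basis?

u2

Column b entries and ratios — a: (23/4)/(1/4) = 23; u2: (19/4)/(5/4) = 19/5.
Smallest ratio is 19/5 in the row of u2, so u2 leaves.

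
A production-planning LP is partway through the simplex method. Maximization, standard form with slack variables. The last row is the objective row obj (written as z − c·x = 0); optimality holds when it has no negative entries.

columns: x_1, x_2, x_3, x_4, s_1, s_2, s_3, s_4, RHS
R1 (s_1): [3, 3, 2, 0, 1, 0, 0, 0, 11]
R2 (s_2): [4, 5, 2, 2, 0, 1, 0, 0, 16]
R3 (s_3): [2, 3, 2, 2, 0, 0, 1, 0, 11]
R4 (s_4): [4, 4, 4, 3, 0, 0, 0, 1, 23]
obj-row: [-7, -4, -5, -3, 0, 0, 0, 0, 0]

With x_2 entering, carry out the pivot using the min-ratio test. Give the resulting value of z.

64/5

Ratio test on column x_2 — row 1: 11/3 = 11/3; row 2: 16/5 = 16/5; row 3: 11/3 = 11/3; row 4: 23/4 = 23/4. Minimum is 16/5 at row 2 (s_2 leaves); pivot element 5.
Pivot on row 2; the obj-row RHS becomes 0 − (-4)·(16/5) = 64/5.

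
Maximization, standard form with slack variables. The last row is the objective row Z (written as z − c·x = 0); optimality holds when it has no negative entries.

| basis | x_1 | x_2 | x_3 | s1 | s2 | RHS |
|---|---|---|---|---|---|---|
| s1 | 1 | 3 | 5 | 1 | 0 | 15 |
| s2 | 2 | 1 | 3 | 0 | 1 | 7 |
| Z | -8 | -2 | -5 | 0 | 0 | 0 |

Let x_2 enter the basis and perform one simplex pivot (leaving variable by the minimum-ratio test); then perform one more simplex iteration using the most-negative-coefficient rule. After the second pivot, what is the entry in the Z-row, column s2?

22/5

Ratio test on column x_2 — row 1: 15/3 = 5; row 2: 7/1 = 7. Minimum is 5 at row 1 (s1 leaves); pivot element 3.
Divide row 1 by 3; eliminate column x_2 from the other rows.
Second iteration: most negative Z-row entry is -22/3 in column x_1, so x_1 enters.
Ratio test on column x_1 — row 1: 5/(1/3) = 15; row 2: 2/(5/3) = 6/5. Minimum is 6/5 at row 2 (s2 leaves); pivot element 5/3.
Divide row 2 by 5/3; eliminate column x_1 from the other rows.
After both pivots, the entry at the Z-row, column s2 is 22/5.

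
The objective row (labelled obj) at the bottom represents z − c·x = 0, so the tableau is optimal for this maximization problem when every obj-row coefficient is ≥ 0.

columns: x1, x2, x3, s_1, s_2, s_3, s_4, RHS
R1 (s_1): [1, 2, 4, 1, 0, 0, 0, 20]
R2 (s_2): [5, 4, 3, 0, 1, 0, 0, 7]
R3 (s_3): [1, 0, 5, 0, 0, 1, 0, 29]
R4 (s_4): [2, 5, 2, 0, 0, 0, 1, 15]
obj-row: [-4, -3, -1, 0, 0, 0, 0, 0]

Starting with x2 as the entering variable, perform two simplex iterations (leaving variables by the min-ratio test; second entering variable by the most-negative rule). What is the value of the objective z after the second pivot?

Ratio test on column x2 — row 1: 20/2 = 10; row 2: 7/4 = 7/4; row 3: entry 0 ≤ 0; row 4: 15/5 = 3. Minimum is 7/4 at row 2 (s_2 leaves); pivot element 4.
Pivot on row 2; the obj-row RHS becomes 0 − (-3)·(7/4) = 21/4.
Next entering variable (most negative obj-row entry -1/4): x1.
Ratio test on column x1 — row 1: entry -3/2 ≤ 0; row 2: (7/4)/(5/4) = 7/5; row 3: 29/1 = 29; row 4: entry -17/4 ≤ 0. Minimum is 7/5 at row 2 (x2 leaves); pivot element 5/4.
After the second pivot the obj-row RHS is 21/4 − (-1/4)·(7/5) = 28/5.

28/5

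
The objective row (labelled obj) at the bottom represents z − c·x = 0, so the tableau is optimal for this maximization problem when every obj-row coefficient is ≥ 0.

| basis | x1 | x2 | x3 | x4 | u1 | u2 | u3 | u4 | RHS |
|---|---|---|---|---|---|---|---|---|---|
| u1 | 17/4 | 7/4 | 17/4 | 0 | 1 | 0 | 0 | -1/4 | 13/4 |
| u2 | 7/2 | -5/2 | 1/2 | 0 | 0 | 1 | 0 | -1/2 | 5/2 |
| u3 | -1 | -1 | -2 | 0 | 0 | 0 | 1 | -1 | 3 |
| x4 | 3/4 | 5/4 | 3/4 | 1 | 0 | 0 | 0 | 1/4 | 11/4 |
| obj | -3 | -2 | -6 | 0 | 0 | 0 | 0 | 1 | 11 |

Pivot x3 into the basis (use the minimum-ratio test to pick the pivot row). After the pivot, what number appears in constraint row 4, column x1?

0

Ratio test on column x3 — row 1: (13/4)/(17/4) = 13/17; row 2: (5/2)/(1/2) = 5; row 3: entry -2 ≤ 0; row 4: (11/4)/(3/4) = 11/3. Minimum is 13/17 at row 1 (u1 leaves); pivot element 17/4.
Divide row 1 by 17/4; eliminate column x3 from the other rows.
Row 4 update in column x1: 3/4 − (3/4)·1 = 0.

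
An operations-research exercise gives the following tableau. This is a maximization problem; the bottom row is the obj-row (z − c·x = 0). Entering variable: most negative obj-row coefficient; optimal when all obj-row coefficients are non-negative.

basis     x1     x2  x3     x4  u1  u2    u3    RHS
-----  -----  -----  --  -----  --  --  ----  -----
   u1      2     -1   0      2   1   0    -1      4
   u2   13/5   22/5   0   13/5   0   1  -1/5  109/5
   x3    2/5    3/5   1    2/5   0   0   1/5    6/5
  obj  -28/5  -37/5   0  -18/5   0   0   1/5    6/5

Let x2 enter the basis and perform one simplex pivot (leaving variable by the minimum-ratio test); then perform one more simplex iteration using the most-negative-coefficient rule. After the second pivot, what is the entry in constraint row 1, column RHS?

Ratio test on column x2 — row 1: entry -1 ≤ 0; row 2: (109/5)/(22/5) = 109/22; row 3: (6/5)/(3/5) = 2. Minimum is 2 at row 3 (x3 leaves); pivot element 3/5.
Divide row 3 by 3/5; eliminate column x2 from the other rows.
Second iteration: most negative obj-row entry is -2/3 in column x1, so x1 enters.
Ratio test on column x1 — row 1: 6/(8/3) = 9/4; row 2: entry -1/3 ≤ 0; row 3: 2/(2/3) = 3. Minimum is 9/4 at row 1 (u1 leaves); pivot element 8/3.
Divide row 1 by 8/3; eliminate column x1 from the other rows.
After both pivots, the entry at constraint row 1, column RHS is 9/4.

9/4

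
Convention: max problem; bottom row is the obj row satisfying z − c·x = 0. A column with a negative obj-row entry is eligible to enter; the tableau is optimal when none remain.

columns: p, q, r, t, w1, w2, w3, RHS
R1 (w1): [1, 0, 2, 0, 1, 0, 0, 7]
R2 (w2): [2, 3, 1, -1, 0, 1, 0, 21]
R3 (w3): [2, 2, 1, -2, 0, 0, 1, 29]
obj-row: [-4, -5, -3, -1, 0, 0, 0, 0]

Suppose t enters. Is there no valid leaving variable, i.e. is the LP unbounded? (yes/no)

Every constraint-row entry in column t is ≤ 0, so increasing t is unbounded.

yes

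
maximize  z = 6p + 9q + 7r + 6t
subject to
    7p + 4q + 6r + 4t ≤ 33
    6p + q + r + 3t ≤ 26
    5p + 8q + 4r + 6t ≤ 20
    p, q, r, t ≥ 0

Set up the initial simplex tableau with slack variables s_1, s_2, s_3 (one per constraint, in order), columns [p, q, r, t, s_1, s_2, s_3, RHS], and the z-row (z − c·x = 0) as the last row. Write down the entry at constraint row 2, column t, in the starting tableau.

3

Constraint 2 has coefficient 3 on t.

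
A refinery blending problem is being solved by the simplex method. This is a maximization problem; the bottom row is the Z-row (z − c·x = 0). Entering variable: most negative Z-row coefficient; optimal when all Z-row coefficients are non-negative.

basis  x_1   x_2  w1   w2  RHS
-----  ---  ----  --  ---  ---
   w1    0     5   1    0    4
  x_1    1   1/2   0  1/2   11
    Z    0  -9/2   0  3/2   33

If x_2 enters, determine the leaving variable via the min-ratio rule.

w1

Column x_2 entries and ratios — w1: 4/5 = 4/5; x_1: 11/(1/2) = 22.
Smallest ratio is 4/5 in the row of w1, so w1 leaves.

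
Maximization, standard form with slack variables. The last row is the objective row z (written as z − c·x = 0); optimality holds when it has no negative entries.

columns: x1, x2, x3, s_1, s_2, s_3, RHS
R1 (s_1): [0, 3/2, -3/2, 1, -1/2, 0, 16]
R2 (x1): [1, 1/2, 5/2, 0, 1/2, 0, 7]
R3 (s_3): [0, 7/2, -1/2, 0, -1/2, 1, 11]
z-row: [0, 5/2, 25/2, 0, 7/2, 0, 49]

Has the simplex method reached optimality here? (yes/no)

yes

Every z-row coefficient is ≥ 0, so the tableau is optimal.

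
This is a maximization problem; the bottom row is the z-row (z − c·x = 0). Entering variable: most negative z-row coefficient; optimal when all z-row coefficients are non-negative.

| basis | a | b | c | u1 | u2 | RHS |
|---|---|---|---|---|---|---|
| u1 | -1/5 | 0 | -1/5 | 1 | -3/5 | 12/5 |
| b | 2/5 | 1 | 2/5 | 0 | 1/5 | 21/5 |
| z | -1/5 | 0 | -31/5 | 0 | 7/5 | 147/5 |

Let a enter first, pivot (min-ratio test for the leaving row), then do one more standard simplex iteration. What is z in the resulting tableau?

Ratio test on column a — row 1: entry -1/5 ≤ 0; row 2: (21/5)/(2/5) = 21/2. Minimum is 21/2 at row 2 (b leaves); pivot element 2/5.
Pivot on row 2; the z-row RHS becomes 147/5 − (-1/5)·(21/2) = 63/2.
Next entering variable (most negative z-row entry -6): c.
Ratio test on column c — row 1: entry 0 ≤ 0; row 2: (21/2)/1 = 21/2. Minimum is 21/2 at row 2 (a leaves); pivot element 1.
After the second pivot the z-row RHS is 63/2 − (-6)·(21/2) = 189/2.

189/2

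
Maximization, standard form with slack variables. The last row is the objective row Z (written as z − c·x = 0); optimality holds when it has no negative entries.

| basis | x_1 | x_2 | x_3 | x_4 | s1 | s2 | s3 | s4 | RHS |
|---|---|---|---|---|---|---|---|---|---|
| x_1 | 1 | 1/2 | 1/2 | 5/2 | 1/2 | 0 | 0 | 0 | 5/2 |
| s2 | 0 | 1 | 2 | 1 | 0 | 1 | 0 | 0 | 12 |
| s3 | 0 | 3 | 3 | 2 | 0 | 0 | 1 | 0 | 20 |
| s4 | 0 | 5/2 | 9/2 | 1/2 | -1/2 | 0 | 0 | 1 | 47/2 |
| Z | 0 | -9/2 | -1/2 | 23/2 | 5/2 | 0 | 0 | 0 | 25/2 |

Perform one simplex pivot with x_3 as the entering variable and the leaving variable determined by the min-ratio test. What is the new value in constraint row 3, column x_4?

Ratio test on column x_3 — row 1: (5/2)/(1/2) = 5; row 2: 12/2 = 6; row 3: 20/3 = 20/3; row 4: (47/2)/(9/2) = 47/9. Minimum is 5 at row 1 (x_1 leaves); pivot element 1/2.
Divide row 1 by 1/2; eliminate column x_3 from the other rows.
Row 3 update in column x_4: 2 − 3·5 = -13.

-13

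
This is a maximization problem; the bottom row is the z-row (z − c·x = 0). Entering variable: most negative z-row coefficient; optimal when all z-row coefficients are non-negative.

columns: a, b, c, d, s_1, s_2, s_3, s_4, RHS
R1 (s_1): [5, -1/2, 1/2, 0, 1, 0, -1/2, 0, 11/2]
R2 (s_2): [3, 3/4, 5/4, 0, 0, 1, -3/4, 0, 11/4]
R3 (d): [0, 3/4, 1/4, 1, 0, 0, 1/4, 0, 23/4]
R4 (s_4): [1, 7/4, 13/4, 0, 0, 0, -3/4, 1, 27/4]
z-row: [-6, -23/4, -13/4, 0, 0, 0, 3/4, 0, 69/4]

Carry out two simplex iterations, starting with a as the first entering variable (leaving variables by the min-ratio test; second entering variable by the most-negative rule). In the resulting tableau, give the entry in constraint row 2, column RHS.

11/3

Ratio test on column a — row 1: (11/2)/5 = 11/10; row 2: (11/4)/3 = 11/12; row 3: entry 0 ≤ 0; row 4: (27/4)/1 = 27/4. Minimum is 11/12 at row 2 (s_2 leaves); pivot element 3.
Divide row 2 by 3; eliminate column a from the other rows.
Second iteration: most negative z-row entry is -17/4 in column b, so b enters.
Ratio test on column b — row 1: entry -7/4 ≤ 0; row 2: (11/12)/(1/4) = 11/3; row 3: (23/4)/(3/4) = 23/3; row 4: (35/6)/(3/2) = 35/9. Minimum is 11/3 at row 2 (a leaves); pivot element 1/4.
Divide row 2 by 1/4; eliminate column b from the other rows.
After both pivots, the entry at constraint row 2, column RHS is 11/3.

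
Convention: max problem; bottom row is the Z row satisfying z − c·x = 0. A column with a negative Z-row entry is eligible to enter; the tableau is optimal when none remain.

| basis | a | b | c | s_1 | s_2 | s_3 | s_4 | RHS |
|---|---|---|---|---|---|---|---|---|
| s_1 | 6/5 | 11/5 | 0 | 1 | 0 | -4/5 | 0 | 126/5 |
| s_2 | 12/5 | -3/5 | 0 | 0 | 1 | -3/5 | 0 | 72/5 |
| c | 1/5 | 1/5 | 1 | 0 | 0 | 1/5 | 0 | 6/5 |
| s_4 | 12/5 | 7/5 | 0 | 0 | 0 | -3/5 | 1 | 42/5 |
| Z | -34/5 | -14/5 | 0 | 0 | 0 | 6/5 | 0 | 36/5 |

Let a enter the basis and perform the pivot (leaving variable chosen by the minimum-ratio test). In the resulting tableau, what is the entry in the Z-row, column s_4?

17/6

Ratio test on column a — row 1: (126/5)/(6/5) = 21; row 2: (72/5)/(12/5) = 6; row 3: (6/5)/(1/5) = 6; row 4: (42/5)/(12/5) = 7/2. Minimum is 7/2 at row 4 (s_4 leaves); pivot element 12/5.
Divide row 4 by 12/5; eliminate column a from the other rows.
Z-row update in column s_4: 0 − (-34/5)·(5/12) = 17/6.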